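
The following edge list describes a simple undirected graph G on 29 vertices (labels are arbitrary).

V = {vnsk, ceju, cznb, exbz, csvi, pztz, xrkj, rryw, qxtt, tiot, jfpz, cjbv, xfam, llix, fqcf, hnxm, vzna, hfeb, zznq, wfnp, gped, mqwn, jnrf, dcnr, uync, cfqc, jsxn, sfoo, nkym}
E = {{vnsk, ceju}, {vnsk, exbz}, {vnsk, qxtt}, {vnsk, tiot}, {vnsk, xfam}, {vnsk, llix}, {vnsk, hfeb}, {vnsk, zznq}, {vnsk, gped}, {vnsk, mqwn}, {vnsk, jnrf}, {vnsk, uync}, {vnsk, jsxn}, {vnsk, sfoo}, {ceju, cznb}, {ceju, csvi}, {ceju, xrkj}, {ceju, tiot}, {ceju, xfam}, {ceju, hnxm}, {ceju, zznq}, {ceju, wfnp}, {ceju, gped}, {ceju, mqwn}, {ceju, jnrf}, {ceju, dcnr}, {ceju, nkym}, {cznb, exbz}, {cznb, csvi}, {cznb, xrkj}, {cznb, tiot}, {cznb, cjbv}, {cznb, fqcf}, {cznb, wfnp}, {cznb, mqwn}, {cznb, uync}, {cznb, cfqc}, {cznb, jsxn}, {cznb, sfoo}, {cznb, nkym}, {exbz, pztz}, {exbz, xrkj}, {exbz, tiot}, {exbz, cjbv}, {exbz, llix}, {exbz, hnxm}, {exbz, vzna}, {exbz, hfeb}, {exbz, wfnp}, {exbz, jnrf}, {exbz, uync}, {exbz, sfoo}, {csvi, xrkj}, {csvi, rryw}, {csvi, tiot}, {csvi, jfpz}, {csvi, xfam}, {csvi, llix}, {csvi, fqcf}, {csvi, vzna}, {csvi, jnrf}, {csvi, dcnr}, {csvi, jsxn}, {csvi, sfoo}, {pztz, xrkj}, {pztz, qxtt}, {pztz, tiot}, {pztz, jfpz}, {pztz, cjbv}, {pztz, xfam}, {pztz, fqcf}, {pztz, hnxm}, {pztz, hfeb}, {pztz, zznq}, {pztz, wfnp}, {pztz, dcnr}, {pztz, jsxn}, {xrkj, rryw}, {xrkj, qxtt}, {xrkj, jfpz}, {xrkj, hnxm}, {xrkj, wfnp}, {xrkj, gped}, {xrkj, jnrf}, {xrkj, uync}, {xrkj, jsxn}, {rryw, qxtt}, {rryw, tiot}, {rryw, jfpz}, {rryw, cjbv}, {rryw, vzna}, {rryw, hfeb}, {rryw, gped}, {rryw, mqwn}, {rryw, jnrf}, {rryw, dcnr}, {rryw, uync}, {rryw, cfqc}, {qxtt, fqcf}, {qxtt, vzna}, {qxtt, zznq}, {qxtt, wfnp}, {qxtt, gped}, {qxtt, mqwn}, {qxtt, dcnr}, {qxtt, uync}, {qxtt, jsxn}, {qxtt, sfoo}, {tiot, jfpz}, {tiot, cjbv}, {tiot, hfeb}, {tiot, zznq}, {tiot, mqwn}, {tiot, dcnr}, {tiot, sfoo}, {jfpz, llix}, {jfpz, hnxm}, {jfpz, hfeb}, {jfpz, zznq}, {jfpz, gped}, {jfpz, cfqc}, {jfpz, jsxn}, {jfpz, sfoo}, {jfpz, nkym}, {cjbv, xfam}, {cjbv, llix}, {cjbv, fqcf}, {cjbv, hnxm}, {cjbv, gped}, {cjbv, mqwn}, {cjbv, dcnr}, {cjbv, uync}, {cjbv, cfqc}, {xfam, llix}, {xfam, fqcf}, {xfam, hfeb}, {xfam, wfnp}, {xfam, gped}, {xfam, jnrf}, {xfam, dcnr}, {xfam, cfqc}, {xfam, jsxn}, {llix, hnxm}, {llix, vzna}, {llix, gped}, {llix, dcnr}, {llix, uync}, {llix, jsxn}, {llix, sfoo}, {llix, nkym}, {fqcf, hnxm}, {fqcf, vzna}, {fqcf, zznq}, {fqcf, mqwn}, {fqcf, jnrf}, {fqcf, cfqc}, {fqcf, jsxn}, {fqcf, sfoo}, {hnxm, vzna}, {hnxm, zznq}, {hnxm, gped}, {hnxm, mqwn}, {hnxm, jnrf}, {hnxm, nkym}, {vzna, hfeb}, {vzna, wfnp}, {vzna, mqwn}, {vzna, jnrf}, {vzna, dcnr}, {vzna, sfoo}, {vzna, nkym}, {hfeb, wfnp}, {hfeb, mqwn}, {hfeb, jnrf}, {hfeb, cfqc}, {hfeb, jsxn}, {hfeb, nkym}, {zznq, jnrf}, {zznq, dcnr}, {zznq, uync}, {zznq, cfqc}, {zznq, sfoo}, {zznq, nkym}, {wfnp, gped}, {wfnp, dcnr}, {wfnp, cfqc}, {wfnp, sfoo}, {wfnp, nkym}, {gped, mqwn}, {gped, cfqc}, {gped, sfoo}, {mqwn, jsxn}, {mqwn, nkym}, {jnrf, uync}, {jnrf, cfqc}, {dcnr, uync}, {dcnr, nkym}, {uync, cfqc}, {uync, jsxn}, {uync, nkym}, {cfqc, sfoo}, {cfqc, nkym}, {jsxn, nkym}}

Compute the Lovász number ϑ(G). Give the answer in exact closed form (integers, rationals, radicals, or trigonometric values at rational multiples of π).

N(mqwn) = {vnsk, ceju, cznb, rryw, qxtt, tiot, cjbv, fqcf, hnxm, vzna, hfeb, gped, jsxn, nkym}, |N(mqwn)| = 14.
N(qxtt) = {vnsk, pztz, xrkj, rryw, fqcf, vzna, zznq, wfnp, gped, mqwn, dcnr, uync, jsxn, sfoo}, |N(qxtt)| = 14.
N(sfoo) = {vnsk, cznb, exbz, csvi, qxtt, tiot, jfpz, llix, fqcf, vzna, zznq, wfnp, gped, cfqc}, |N(sfoo)| = 14.
deg(vzna) = 14; N(vzna) = {exbz, csvi, rryw, qxtt, llix, fqcf, hnxm, hfeb, wfnp, mqwn, jnrf, dcnr, sfoo, nkym}.
Regular of degree 14 on 29 vertices: strongly regular (29,14,6,7).
The 3 distinct eigenvalues: [14.0, 2.19258, -3.19258].
Lovász: ϑ = −29(-sqrt(29)/2 - 1/2)/(14+-(-sqrt(29)/2 - 1/2)) = sqrt(29).
≈ 5.3851648 (to 7 d.p.).

sqrt(29)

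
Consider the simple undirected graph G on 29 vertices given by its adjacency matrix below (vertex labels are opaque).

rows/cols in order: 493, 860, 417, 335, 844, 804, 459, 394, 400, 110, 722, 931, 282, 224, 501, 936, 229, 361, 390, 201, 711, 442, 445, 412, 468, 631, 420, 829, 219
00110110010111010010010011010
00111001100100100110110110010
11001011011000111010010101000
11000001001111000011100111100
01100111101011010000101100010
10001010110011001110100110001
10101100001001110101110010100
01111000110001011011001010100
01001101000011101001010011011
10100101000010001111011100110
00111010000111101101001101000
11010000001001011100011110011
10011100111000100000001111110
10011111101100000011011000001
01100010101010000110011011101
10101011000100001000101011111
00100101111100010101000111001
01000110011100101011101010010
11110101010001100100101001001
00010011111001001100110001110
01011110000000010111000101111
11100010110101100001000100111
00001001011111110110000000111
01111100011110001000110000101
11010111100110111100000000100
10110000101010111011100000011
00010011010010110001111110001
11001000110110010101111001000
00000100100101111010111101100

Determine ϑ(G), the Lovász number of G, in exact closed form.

sqrt(29)

Vertex 420 has 14 neighbors: 335, 459, 394, 110, 282, 501, 936, 201, 711, 442, 445, 412, 468, 219.
N(201) = {335, 459, 394, 400, 110, 722, 224, 229, 361, 711, 442, 631, 420, 829}, |N(201)| = 14.
N(445) = {844, 394, 110, 722, 931, 282, 224, 501, 936, 361, 390, 420, 829, 219}, |N(445)| = 14.
N(711) = {860, 335, 844, 804, 459, 936, 361, 390, 201, 412, 631, 420, 829, 219}, |N(711)| = 14.
Regular of degree 14 on 29 vertices: SR(29,14,6,7) — a Paley graph.
The 3 distinct eigenvalues: [14.0, 2.1926, -3.1926].
With N=29: ϑ(G) = 29·(-(-sqrt(29)/2 - 1/2))/(14−(-sqrt(29)/2 - 1/2)) = sqrt(29).
ϑ(G) ≈ 5.38516.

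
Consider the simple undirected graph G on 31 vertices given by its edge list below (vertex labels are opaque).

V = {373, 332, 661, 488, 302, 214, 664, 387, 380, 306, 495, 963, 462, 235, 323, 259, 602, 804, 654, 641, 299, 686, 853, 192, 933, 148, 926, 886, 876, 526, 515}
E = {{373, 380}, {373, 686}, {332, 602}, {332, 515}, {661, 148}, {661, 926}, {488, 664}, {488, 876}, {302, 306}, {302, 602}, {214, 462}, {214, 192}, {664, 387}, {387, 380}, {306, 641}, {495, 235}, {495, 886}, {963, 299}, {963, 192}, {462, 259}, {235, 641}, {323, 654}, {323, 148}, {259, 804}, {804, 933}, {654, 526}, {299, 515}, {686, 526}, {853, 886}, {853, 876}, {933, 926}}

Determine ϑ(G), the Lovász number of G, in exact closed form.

deg(926) = 2; N(926) = {661, 933}.
deg(526) = 2; N(526) = {654, 686}.
deg(686) = 2; N(686) = {373, 526}.
Vertex 373 has 2 neighbors: 380, 686.
31-vertex 2-regular graph: a single 31-cycle (edge-transitive).
A has 16 distinct eigenvalues ≈ [2.0, 1.959, 1.838, 1.642, 1.378, 1.058, 0.695, 0.303, -0.101, -0.501, -0.881, -1.224, -1.518, -1.749, -1.908, -1.99].
Lovász: ϑ = −31(-2*cos(pi/31))/(2+-(-1)*2*cos(pi/31)) = 31*cos(pi/31)/(cos(pi/31) + 1).
Numerically 15.46013499.
Lovász sandwich 15 ≤ 31*cos(pi/31)/(cos(pi/31) + 1) ≤ 16: both strict.

31*cos(pi/31)/(cos(pi/31) + 1)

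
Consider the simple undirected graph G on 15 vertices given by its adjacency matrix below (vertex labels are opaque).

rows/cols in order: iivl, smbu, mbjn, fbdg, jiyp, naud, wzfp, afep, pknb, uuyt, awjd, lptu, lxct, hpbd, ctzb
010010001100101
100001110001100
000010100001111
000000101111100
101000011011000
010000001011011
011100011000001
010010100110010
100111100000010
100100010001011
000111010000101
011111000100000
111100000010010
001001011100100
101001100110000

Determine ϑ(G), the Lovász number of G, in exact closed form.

N(jiyp) = {iivl, mbjn, afep, pknb, awjd, lptu}, |N(jiyp)| = 6.
N(fbdg) = {wzfp, pknb, uuyt, awjd, lptu, lxct}, |N(fbdg)| = 6.
N(wzfp) = {smbu, mbjn, fbdg, afep, pknb, ctzb}, |N(wzfp)| = 6.
deg(smbu) = 6; N(smbu) = {iivl, naud, wzfp, afep, lptu, lxct}.
Regular of degree 6 on 15 vertices: Kneser-type, 2-subsets of [6].
A has 3 distinct eigenvalues ≈ [6.0, 1.0, -3.0].
Lovász: ϑ = −15(-3)/(6+-1*(-3)) = 5.
Numerically 5.0000.

5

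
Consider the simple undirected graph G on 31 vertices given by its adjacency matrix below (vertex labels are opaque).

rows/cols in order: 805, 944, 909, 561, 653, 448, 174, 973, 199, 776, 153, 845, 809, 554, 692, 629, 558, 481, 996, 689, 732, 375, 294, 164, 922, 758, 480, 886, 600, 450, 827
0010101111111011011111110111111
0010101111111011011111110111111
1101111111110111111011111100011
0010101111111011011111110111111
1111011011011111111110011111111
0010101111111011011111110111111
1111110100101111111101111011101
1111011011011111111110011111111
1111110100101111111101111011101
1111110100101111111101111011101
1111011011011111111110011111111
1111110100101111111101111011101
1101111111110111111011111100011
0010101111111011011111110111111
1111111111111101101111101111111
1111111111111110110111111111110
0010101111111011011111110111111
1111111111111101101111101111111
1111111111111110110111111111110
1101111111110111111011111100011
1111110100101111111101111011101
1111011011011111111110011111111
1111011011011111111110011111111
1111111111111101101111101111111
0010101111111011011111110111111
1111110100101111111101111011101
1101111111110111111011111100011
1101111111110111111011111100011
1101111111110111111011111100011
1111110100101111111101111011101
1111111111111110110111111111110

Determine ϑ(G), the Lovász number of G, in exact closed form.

7

deg(692) = 28; N(692) = {805, 944, 909, 561, 653, 448, 174, 973, 199, 776, 153, 845, 809, 554, 629, 558, 996, 689, 732, 375, 294, 922, 758, 480, 886, 600, 450, 827}.
N(480) = {805, 944, 561, 653, 448, 174, 973, 199, 776, 153, 845, 554, 692, 629, 558, 481, 996, 732, 375, 294, 164, 922, 758, 450, 827}, |N(480)| = 25.
N(448) = {909, 653, 174, 973, 199, 776, 153, 845, 809, 692, 629, 481, 996, 689, 732, 375, 294, 164, 758, 480, 886, 600, 450, 827}, |N(448)| = 24.
Vertex 174 has 24 neighbors: 805, 944, 909, 561, 653, 448, 973, 153, 809, 554, 692, 629, 558, 481, 996, 689, 375, 294, 164, 922, 480, 886, 600, 827.
G = K_{7,7,6,5,3,3}: α = 7 = χ(Ḡ), so ϑ = 7.
≈ 7.0000000 (to 7 d.p.).
Check 7 ≤ 7 ≤ 7: collapsed.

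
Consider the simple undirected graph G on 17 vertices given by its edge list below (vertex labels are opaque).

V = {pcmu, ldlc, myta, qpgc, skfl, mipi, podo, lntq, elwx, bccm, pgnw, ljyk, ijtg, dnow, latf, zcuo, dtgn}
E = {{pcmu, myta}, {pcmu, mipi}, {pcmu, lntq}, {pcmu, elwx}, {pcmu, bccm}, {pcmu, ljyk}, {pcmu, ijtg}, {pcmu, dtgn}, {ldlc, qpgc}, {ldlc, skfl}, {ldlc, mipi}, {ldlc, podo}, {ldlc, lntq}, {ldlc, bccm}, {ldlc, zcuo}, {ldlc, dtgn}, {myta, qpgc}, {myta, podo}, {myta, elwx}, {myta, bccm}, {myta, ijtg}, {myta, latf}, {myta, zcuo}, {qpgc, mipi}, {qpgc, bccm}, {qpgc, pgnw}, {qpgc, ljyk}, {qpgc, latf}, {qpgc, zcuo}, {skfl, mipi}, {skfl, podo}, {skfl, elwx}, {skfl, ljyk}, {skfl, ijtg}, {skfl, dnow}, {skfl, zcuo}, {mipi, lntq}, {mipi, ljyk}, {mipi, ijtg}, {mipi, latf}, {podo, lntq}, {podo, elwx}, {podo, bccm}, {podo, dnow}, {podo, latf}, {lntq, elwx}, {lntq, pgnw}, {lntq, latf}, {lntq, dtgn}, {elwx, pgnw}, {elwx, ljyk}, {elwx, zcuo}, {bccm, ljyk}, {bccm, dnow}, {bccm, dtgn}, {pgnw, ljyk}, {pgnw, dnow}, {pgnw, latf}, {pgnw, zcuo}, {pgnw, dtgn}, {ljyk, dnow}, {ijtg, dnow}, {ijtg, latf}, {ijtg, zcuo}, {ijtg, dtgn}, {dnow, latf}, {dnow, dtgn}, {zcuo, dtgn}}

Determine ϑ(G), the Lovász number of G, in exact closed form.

Vertex zcuo has 8 neighbors: ldlc, myta, qpgc, skfl, elwx, pgnw, ijtg, dtgn.
deg(ldlc) = 8; N(ldlc) = {qpgc, skfl, mipi, podo, lntq, bccm, zcuo, dtgn}.
Vertex pgnw has 8 neighbors: qpgc, lntq, elwx, ljyk, dnow, latf, zcuo, dtgn.
deg(skfl) = 8; N(skfl) = {ldlc, mipi, podo, elwx, ljyk, ijtg, dnow, zcuo}.
Every vertex has degree 8 (N=17); Paley(17): SR with (k,λ,μ)=(8,3,4).
Distinct eigenvalues (to 6 d.p.): [8.0, 1.561553, -2.561553].
ϑ = −N·λ_min/(λ_max−λ_min) = −17·(-sqrt(17)/2 - 1/2)/(8−(-sqrt(17)/2 - 1/2)) = sqrt(17).
Numerically 4.12311.

sqrt(17)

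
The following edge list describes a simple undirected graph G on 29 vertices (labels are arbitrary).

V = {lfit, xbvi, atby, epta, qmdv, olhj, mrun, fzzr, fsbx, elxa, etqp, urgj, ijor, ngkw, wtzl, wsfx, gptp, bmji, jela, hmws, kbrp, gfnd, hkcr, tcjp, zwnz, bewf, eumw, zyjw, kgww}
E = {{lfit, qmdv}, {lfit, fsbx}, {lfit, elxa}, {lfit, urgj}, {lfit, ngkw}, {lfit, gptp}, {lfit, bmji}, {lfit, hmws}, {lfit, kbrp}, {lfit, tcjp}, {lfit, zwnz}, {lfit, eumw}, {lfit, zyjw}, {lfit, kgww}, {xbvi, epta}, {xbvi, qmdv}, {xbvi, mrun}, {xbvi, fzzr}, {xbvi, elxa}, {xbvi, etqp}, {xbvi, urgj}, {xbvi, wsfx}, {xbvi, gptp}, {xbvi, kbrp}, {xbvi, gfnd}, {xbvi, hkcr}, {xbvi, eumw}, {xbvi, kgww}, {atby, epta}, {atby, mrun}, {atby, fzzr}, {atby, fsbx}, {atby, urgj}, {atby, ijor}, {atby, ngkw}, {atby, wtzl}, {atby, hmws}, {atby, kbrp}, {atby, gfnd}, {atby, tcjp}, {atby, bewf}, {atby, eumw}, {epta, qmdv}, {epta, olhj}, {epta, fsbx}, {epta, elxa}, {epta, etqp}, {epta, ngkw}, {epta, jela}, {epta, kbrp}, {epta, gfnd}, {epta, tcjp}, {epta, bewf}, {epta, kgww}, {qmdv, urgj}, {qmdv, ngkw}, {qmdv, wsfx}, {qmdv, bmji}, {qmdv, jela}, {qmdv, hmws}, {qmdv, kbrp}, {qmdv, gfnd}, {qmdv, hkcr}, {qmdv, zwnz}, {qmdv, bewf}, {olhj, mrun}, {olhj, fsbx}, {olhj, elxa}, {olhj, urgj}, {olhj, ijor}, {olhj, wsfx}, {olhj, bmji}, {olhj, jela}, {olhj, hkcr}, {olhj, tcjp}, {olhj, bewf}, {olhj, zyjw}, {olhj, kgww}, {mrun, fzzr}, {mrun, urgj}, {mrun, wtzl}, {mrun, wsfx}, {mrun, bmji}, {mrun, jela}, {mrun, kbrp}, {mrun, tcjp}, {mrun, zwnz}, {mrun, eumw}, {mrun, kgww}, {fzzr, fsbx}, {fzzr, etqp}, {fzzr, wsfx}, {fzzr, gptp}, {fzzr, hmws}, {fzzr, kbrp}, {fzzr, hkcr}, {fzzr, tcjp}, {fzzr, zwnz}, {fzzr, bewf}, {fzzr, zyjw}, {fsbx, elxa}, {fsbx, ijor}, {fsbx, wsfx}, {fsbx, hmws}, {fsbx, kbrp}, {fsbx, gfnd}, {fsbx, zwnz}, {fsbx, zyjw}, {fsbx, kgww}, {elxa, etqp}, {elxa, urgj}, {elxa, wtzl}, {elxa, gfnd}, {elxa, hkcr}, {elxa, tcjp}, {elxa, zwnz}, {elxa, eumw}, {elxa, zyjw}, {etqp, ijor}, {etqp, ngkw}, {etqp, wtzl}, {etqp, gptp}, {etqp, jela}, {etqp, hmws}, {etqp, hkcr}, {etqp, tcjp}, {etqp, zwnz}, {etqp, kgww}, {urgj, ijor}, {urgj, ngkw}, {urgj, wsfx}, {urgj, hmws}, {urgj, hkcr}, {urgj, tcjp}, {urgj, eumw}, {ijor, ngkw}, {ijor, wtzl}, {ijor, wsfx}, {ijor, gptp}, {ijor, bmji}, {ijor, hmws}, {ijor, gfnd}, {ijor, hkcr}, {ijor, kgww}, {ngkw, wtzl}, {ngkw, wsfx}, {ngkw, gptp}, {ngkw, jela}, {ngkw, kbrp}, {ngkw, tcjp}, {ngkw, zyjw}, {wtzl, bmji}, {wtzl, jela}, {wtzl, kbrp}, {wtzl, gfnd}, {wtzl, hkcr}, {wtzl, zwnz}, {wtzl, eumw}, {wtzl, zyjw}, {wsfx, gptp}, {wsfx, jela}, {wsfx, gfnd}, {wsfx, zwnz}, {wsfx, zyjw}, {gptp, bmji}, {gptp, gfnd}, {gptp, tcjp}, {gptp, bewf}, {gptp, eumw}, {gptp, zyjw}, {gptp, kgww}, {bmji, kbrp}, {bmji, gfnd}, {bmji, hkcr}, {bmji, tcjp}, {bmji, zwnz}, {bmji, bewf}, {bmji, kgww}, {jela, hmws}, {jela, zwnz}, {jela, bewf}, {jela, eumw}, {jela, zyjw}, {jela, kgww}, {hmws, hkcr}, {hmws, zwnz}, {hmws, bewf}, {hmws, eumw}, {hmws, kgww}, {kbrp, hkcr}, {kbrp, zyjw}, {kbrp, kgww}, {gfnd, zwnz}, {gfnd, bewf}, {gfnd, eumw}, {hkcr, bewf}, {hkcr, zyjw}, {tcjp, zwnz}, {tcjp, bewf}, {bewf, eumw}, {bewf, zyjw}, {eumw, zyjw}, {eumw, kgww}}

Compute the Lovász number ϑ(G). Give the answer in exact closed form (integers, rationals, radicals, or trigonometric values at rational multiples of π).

sqrt(29)

deg(etqp) = 14; N(etqp) = {xbvi, epta, fzzr, elxa, ijor, ngkw, wtzl, gptp, jela, hmws, hkcr, tcjp, zwnz, kgww}.
N(wsfx) = {xbvi, qmdv, olhj, mrun, fzzr, fsbx, urgj, ijor, ngkw, gptp, jela, gfnd, zwnz, zyjw}, |N(wsfx)| = 14.
Vertex olhj has 14 neighbors: epta, mrun, fsbx, elxa, urgj, ijor, wsfx, bmji, jela, hkcr, tcjp, bewf, zyjw, kgww.
N(gfnd) = {xbvi, atby, epta, qmdv, fsbx, elxa, ijor, wtzl, wsfx, gptp, bmji, zwnz, bewf, eumw}, |N(gfnd)| = 14.
Regular of degree 14 on 29 vertices: SR(29,14,6,7) — a Paley graph.
The 3 distinct eigenvalues: [14.0, 2.192582, -3.192582].
Lovász: ϑ = −29(-sqrt(29)/2 - 1/2)/(14+-(-sqrt(29)/2 - 1/2)) = sqrt(29).
≈ 5.385164807 (to 9 d.p.).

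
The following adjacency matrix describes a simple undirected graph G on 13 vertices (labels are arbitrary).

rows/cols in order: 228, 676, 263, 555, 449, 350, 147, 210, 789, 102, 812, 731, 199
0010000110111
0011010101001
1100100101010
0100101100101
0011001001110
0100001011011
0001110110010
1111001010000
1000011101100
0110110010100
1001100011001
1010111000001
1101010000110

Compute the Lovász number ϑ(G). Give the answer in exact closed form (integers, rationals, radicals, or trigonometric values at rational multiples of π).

deg(555) = 6; N(555) = {676, 449, 147, 210, 812, 199}.
N(210) = {228, 676, 263, 555, 147, 789}, |N(210)| = 6.
deg(731) = 6; N(731) = {228, 263, 449, 350, 147, 199}.
Vertex 263 has 6 neighbors: 228, 676, 449, 210, 102, 731.
13-vertex 6-regular graph: SR(13,6,2,3) — a Paley graph.
Distinct eigenvalues (to 6 d.p.): [6.0, 1.302776, -2.302776].
With N=13: ϑ(G) = 13·(-(-sqrt(13)/2 - 1/2))/(6−(-sqrt(13)/2 - 1/2)) = sqrt(13).
ϑ(G) ≈ 3.605551275.

sqrt(13)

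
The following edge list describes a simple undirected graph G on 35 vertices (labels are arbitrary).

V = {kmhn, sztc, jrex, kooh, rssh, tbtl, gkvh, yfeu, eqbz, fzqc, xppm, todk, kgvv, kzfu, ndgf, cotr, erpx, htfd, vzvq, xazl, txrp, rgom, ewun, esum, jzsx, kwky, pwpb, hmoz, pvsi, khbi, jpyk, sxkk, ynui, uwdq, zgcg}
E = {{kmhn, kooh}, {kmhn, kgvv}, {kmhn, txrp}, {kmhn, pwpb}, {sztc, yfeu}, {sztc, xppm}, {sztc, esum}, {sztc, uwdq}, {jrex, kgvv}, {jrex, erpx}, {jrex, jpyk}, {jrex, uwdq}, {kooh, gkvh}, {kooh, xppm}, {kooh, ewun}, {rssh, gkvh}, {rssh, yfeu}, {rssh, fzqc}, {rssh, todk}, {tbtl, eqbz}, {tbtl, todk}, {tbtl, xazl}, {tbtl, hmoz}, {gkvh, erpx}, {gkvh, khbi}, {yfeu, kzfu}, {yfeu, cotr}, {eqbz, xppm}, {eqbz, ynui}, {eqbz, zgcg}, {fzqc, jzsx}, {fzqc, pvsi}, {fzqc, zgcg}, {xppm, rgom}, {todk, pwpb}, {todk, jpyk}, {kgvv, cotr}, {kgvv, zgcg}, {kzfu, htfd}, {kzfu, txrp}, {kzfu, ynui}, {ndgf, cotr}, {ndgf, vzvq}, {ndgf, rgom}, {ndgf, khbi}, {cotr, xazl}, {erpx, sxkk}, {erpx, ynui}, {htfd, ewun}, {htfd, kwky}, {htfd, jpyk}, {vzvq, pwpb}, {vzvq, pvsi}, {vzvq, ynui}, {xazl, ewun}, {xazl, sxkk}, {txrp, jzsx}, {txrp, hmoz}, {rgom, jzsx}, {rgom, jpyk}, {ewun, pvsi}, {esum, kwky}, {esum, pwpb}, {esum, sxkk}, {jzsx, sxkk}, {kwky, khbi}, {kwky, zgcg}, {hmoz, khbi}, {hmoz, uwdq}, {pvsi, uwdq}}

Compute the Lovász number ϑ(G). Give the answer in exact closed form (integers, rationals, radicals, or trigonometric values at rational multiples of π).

N(jzsx) = {fzqc, txrp, rgom, sxkk}, |N(jzsx)| = 4.
N(htfd) = {kzfu, ewun, kwky, jpyk}, |N(htfd)| = 4.
N(vzvq) = {ndgf, pwpb, pvsi, ynui}, |N(vzvq)| = 4.
deg(tbtl) = 4; N(tbtl) = {eqbz, todk, xazl, hmoz}.
G on 35 vertices is 4-regular; Kneser-type, 3-subsets of [7].
Distinct eigenvalues (to 3 d.p.): [4.0, 2.0, -1.0, -3.0].
−35·(-3) / ((4)−(-3)) = 15 = ϑ(G).
Numerically 15.00000000.

15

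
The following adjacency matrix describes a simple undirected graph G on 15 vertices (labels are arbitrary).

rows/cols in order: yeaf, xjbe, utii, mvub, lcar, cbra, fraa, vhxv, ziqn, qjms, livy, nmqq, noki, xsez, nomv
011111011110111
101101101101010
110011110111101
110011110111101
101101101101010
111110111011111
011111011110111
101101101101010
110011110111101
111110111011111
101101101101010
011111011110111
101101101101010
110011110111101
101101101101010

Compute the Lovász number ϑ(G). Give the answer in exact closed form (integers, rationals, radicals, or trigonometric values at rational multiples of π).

6

deg(nomv) = 9; N(nomv) = {yeaf, utii, mvub, cbra, fraa, ziqn, qjms, nmqq, xsez}.
N(livy) = {yeaf, utii, mvub, cbra, fraa, ziqn, qjms, nmqq, xsez}, |N(livy)| = 9.
deg(fraa) = 12; N(fraa) = {xjbe, utii, mvub, lcar, cbra, vhxv, ziqn, qjms, livy, noki, xsez, nomv}.
N(vhxv) = {yeaf, utii, mvub, cbra, fraa, ziqn, qjms, nmqq, xsez}, |N(vhxv)| = 9.
G = K_{6,4,3,2}: α = 6 = χ(Ḡ), so ϑ = 6.
≈ 6.0000 (to 4 d.p.).
Check 6 ≤ 6 ≤ 6: collapsed.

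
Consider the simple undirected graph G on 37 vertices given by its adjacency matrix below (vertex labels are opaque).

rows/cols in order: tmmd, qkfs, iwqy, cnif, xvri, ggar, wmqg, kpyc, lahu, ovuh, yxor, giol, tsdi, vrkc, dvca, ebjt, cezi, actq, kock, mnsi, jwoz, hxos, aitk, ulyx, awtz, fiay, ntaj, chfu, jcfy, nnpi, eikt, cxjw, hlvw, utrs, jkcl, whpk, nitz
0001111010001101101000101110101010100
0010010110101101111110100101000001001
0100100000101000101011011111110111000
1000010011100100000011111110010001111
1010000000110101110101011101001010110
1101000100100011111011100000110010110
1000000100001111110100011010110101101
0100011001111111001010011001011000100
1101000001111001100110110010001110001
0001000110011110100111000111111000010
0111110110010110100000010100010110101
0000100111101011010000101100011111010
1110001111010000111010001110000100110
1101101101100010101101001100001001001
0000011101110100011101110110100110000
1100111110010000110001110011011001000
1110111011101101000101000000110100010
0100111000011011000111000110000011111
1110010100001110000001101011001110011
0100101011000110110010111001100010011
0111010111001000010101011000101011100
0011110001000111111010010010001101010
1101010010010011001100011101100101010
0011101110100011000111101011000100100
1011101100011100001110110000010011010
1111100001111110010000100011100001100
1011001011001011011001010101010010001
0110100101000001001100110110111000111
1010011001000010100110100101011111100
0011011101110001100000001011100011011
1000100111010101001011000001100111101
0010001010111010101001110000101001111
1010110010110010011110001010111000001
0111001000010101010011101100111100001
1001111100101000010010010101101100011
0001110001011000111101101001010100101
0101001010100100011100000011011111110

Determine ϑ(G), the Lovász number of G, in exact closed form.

deg(mnsi) = 18; N(mnsi) = {qkfs, xvri, wmqg, lahu, ovuh, vrkc, dvca, cezi, actq, jwoz, aitk, ulyx, awtz, chfu, jcfy, hlvw, whpk, nitz}.
Vertex whpk has 18 neighbors: cnif, xvri, ggar, ovuh, giol, tsdi, cezi, actq, kock, mnsi, hxos, aitk, awtz, chfu, nnpi, cxjw, jkcl, nitz.
N(cxjw) = {iwqy, wmqg, lahu, yxor, giol, tsdi, dvca, cezi, kock, hxos, aitk, ulyx, jcfy, eikt, utrs, jkcl, whpk, nitz}, |N(cxjw)| = 18.
Vertex dvca has 18 neighbors: ggar, wmqg, kpyc, ovuh, yxor, giol, vrkc, actq, kock, mnsi, hxos, aitk, ulyx, fiay, ntaj, jcfy, cxjw, hlvw.
Every vertex has degree 18 (N=37); strongly regular (37,18,8,9).
A has 3 distinct eigenvalues ≈ [18.0, 2.541381, -3.541381].
Lovász: ϑ = −37(-sqrt(37)/2 - 1/2)/(18+-(-sqrt(37)/2 - 1/2)) = sqrt(37).
= 6.082763… (decimal).

sqrt(37)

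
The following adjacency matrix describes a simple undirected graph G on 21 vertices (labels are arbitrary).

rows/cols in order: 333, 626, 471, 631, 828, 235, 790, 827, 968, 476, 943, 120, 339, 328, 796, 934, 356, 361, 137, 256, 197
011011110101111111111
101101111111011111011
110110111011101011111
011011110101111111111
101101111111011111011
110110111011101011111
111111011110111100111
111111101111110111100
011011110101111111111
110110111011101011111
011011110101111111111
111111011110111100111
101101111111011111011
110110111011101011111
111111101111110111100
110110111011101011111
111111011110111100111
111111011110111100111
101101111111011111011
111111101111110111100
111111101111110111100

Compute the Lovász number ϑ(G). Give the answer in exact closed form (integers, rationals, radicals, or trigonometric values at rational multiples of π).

5

Vertex 827 has 17 neighbors: 333, 626, 471, 631, 828, 235, 790, 968, 476, 943, 120, 339, 328, 934, 356, 361, 137.
deg(934) = 16; N(934) = {333, 626, 631, 828, 790, 827, 968, 943, 120, 339, 796, 356, 361, 137, 256, 197}.
deg(476) = 16; N(476) = {333, 626, 631, 828, 790, 827, 968, 943, 120, 339, 796, 356, 361, 137, 256, 197}.
deg(796) = 17; N(796) = {333, 626, 471, 631, 828, 235, 790, 968, 476, 943, 120, 339, 328, 934, 356, 361, 137}.
Complete multipartite on [5, 4, 4, 4, 4]: sandwich collapses at ϑ=5.
ϑ(G) ≈ 5.0000.
5 ≤ 5 ≤ 5: collapsed.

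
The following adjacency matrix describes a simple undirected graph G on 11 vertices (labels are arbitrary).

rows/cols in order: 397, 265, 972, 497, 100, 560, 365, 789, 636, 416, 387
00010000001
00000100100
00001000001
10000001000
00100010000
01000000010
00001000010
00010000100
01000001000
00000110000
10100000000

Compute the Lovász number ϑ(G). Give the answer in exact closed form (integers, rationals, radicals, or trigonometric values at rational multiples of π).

N(789) = {497, 636}, |N(789)| = 2.
Vertex 416 has 2 neighbors: 560, 365.
Vertex 365 has 2 neighbors: 100, 416.
N(560) = {265, 416}, |N(560)| = 2.
11-vertex 2-regular graph: this is C_{11}, the 11-cycle.
Distinct eigenvalues (to 3 d.p.): [2.0, 1.683, 0.831, -0.285, -1.31, -1.919].
ϑ = −N·λ_min/(λ_max−λ_min) = −11·(-2*cos(pi/11))/(2−(-2*cos(pi/11))) = 11*cos(pi/11)/(cos(pi/11) + 1).
ϑ(G) ≈ 5.3863029.
Check 5 ≤ 11*cos(pi/11)/(cos(pi/11) + 1) ≤ 6: both strict.

11*cos(pi/11)/(cos(pi/11) + 1)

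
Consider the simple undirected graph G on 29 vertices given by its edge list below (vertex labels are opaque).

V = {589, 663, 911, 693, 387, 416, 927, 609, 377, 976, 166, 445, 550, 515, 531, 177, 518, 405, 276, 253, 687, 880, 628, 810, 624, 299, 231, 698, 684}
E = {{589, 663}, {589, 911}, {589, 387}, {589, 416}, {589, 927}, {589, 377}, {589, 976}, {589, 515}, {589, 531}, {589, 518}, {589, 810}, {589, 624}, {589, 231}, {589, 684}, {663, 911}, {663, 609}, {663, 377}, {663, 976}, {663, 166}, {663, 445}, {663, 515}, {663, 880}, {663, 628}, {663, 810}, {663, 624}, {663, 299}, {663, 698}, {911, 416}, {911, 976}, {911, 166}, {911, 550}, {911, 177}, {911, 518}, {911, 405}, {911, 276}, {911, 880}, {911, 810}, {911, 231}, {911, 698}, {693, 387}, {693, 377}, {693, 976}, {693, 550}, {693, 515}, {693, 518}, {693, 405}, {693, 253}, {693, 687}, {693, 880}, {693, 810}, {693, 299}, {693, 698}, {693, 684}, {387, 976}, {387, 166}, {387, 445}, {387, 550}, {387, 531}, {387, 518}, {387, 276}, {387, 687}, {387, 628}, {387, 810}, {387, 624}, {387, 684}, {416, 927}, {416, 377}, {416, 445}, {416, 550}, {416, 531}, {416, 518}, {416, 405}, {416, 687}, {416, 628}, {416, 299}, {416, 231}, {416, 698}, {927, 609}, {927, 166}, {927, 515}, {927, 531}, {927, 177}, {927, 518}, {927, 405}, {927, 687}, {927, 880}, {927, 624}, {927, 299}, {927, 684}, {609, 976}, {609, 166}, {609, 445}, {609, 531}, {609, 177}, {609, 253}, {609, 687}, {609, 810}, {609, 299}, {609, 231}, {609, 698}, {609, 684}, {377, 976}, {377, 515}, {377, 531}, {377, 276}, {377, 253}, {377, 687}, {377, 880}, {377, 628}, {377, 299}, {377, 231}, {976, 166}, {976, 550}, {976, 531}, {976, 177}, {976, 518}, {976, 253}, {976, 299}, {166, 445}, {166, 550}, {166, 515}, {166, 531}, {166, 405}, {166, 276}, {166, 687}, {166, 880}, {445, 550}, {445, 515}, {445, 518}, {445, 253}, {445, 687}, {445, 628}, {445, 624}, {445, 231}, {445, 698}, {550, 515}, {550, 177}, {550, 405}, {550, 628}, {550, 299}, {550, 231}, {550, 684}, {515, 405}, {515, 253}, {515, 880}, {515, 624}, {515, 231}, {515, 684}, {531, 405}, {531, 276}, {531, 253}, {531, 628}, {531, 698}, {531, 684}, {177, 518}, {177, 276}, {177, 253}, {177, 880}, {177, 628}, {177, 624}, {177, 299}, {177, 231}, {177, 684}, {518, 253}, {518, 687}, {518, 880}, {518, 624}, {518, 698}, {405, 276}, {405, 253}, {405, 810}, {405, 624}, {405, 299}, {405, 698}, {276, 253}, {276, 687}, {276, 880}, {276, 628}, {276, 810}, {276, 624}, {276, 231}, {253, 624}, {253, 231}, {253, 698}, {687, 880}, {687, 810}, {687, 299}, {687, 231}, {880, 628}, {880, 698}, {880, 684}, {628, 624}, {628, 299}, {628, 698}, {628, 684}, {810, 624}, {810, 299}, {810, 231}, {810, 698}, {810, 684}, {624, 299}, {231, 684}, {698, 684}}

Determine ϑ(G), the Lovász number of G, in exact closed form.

N(515) = {589, 663, 693, 927, 377, 166, 445, 550, 405, 253, 880, 624, 231, 684}, |N(515)| = 14.
Vertex 405 has 14 neighbors: 911, 693, 416, 927, 166, 550, 515, 531, 276, 253, 810, 624, 299, 698.
N(911) = {589, 663, 416, 976, 166, 550, 177, 518, 405, 276, 880, 810, 231, 698}, |N(911)| = 14.
N(387) = {589, 693, 976, 166, 445, 550, 531, 518, 276, 687, 628, 810, 624, 684}, |N(387)| = 14.
G on 29 vertices is 14-regular; Paley(29): SR with (k,λ,μ)=(14,6,7).
Distinct eigenvalues (to 3 d.p.): [14.0, 2.193, -3.193].
λ_max=14, λ_min=-sqrt(29)/2 - 1/2; ϑ = −29·λ_min/(λ_max−λ_min) = sqrt(29).
= 5.38516481… (decimal).

sqrt(29)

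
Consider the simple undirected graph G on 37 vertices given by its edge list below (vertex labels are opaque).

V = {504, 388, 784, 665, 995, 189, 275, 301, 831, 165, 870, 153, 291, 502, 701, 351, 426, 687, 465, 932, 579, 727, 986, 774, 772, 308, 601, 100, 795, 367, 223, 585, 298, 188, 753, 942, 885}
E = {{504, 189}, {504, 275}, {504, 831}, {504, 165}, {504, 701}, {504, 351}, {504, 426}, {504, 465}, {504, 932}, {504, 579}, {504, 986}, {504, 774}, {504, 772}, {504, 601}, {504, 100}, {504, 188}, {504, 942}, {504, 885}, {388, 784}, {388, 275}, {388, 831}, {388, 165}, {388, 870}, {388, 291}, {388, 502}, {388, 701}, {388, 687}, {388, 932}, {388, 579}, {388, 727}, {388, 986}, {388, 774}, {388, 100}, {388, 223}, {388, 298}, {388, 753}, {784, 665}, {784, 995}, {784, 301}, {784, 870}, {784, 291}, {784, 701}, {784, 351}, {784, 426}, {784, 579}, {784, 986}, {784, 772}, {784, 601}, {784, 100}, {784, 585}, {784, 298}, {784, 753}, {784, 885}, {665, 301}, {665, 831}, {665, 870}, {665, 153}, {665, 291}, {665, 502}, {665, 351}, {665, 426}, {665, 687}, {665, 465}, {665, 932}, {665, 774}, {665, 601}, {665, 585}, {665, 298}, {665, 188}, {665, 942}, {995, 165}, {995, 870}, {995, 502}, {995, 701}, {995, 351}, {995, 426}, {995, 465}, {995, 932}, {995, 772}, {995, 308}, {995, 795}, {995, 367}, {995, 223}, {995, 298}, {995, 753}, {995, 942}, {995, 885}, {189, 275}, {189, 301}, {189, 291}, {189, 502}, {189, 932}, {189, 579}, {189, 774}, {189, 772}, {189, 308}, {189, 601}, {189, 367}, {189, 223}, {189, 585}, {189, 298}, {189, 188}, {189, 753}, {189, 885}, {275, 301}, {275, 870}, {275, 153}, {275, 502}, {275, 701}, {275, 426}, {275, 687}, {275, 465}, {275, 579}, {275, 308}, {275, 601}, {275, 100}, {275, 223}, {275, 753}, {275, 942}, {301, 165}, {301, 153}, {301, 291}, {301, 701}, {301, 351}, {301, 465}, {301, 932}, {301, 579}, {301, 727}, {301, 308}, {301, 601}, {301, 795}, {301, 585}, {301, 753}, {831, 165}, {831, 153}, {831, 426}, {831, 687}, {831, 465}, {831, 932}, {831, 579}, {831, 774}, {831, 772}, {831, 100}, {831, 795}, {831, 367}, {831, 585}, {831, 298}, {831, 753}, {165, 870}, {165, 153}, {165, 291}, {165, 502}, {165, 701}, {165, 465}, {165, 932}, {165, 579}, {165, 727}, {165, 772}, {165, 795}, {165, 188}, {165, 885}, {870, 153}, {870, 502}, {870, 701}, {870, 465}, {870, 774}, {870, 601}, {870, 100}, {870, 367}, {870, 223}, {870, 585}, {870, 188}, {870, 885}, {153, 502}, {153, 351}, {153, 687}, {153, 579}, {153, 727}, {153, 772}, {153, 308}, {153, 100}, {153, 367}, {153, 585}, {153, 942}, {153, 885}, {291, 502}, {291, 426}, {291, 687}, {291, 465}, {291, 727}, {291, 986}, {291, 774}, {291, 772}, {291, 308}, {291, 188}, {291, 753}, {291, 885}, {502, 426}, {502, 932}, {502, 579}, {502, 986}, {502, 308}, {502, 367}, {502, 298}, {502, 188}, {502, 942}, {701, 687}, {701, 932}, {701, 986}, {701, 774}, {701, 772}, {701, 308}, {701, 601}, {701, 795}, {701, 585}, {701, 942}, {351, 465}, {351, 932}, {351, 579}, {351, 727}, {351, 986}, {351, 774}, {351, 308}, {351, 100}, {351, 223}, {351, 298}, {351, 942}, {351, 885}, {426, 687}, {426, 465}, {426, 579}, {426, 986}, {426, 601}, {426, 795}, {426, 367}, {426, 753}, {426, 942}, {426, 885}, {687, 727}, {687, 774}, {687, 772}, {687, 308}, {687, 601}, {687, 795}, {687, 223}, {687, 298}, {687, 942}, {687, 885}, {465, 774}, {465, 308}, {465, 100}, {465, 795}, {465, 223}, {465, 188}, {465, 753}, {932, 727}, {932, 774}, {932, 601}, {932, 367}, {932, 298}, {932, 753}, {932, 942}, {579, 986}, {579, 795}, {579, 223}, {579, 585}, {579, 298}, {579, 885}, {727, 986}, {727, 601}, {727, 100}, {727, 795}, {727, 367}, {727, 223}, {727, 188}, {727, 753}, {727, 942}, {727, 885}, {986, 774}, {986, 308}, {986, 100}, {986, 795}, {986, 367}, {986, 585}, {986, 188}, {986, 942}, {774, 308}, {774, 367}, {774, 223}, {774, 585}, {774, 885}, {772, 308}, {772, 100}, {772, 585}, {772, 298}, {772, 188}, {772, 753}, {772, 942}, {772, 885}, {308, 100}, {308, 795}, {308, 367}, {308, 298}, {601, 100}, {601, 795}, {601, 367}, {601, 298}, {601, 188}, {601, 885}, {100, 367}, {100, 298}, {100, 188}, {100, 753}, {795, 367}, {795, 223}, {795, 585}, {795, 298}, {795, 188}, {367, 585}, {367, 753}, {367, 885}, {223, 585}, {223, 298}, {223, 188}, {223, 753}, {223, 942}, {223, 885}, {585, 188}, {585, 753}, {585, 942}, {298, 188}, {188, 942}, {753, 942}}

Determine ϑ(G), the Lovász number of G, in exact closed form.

sqrt(37)

N(665) = {784, 301, 831, 870, 153, 291, 502, 351, 426, 687, 465, 932, 774, 601, 585, 298, 188, 942}, |N(665)| = 18.
Vertex 301 has 18 neighbors: 784, 665, 189, 275, 165, 153, 291, 701, 351, 465, 932, 579, 727, 308, 601, 795, 585, 753.
Vertex 701 has 18 neighbors: 504, 388, 784, 995, 275, 301, 165, 870, 687, 932, 986, 774, 772, 308, 601, 795, 585, 942.
Vertex 165 has 18 neighbors: 504, 388, 995, 301, 831, 870, 153, 291, 502, 701, 465, 932, 579, 727, 772, 795, 188, 885.
Every vertex has degree 18 (N=37); Paley(37): SR with (k,λ,μ)=(18,8,9).
Distinct eigenvalues (to 5 d.p.): [18.0, 2.54138, -3.54138].
With N=37: ϑ(G) = 37·(-(-sqrt(37)/2 - 1/2))/(18−(-sqrt(37)/2 - 1/2)) = sqrt(37).
ϑ(G) ≈ 6.08276.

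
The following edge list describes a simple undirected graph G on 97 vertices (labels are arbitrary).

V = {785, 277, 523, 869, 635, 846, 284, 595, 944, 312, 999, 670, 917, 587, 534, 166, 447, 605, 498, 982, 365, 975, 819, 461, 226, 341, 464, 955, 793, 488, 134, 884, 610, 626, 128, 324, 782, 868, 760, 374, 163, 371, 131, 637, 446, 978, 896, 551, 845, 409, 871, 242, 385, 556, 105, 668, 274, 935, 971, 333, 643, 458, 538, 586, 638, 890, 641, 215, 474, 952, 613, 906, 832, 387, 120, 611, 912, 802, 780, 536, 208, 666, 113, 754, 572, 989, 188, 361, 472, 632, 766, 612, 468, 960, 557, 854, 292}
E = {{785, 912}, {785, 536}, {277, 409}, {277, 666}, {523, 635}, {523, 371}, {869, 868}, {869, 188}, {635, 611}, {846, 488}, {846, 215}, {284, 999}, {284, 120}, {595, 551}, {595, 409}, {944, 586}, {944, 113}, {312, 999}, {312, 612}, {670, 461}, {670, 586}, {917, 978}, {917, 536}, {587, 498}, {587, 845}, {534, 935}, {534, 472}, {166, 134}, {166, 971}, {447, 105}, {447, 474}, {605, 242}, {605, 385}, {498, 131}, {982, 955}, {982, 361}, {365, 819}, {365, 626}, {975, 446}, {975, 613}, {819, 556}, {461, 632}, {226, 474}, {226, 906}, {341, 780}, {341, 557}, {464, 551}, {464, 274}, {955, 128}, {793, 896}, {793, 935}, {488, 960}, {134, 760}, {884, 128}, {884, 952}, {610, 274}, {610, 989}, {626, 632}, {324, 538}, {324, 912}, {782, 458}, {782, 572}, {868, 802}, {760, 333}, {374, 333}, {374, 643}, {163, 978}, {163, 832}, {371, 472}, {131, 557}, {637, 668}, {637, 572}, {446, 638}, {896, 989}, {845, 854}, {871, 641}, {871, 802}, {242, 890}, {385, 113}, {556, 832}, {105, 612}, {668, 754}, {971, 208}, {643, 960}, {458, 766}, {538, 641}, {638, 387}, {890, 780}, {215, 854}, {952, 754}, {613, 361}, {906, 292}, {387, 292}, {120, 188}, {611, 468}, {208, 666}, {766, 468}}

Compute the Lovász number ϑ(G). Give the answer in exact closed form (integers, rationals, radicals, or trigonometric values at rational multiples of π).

N(292) = {906, 387}, |N(292)| = 2.
N(780) = {341, 890}, |N(780)| = 2.
Vertex 361 has 2 neighbors: 982, 613.
deg(638) = 2; N(638) = {446, 387}.
2-regular, N=97; the odd cycle C_{97}.
A has 49 distinct eigenvalues ≈ [2.0, 1.99581, 1.98324, 1.96236, 1.93324, 1.89602, 1.85084, 1.7979, 1.73742, 1.66966, 1.59489, 1.51343, 1.42562, 1.33183, 1.23246, 1.12791, 1.01864, 0.90509, 0.78775, 0.6671, 0.54366, 0.41794, 0.29046, 0.16176, 0.03239, -0.09712, -0.22623, -0.35438, -0.48105, -0.6057, -0.72781, -0.84687, -0.96237, -1.07384, -1.1808, -1.28282, -1.37945, -1.47029, -1.55497, -1.63313, -1.70443, -1.76859, -1.82533, -1.87441, -1.91563, -1.94882, -1.97383, -1.99057, -1.99895].
ϑ = −N·λ_min/(λ_max−λ_min) = −97·(-2*cos(pi/97))/(2−(-2*cos(pi/97))) = 97*cos(pi/97)/(cos(pi/97) + 1).
ϑ(G) ≈ 48.487279.
Lovász sandwich 48 ≤ 97*cos(pi/97)/(cos(pi/97) + 1) ≤ 49: both strict.

97*cos(pi/97)/(cos(pi/97) + 1)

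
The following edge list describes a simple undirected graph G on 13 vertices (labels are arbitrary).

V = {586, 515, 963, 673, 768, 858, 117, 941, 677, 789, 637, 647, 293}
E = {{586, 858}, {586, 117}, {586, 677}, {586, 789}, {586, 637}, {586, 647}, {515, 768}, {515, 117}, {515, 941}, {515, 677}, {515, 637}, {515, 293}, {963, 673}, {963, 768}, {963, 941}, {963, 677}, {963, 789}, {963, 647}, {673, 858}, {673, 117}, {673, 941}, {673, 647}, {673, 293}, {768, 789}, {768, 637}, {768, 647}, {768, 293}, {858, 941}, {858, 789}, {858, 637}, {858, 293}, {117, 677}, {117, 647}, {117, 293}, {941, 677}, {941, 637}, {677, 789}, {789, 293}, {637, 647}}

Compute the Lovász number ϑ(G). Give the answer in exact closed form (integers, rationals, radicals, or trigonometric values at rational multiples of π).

sqrt(13)

deg(586) = 6; N(586) = {858, 117, 677, 789, 637, 647}.
deg(941) = 6; N(941) = {515, 963, 673, 858, 677, 637}.
Vertex 858 has 6 neighbors: 586, 673, 941, 789, 637, 293.
deg(963) = 6; N(963) = {673, 768, 941, 677, 789, 647}.
Regular of degree 6 on 13 vertices: strongly regular (13,6,2,3).
The 3 distinct eigenvalues: [6.0, 1.3028, -2.3028].
Lovász (edge-transitive): ϑ = −13·(-sqrt(13)/2 - 1/2)/((6)−(-sqrt(13)/2 - 1/2)) = sqrt(13).
ϑ(G) ≈ 3.6055513.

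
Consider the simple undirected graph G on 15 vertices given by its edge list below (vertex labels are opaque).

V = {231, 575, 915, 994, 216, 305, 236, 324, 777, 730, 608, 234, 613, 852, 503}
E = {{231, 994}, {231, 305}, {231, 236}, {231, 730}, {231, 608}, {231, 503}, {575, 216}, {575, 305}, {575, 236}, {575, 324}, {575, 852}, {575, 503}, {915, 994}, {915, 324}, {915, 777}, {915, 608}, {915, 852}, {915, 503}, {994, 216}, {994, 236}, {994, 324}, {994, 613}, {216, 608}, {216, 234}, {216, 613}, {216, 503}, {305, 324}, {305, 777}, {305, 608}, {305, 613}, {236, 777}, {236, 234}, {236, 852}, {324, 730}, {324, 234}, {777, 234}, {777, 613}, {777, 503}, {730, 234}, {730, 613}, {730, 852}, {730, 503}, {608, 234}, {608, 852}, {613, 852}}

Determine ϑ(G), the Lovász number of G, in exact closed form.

5

Vertex 575 has 6 neighbors: 216, 305, 236, 324, 852, 503.
Vertex 852 has 6 neighbors: 575, 915, 236, 730, 608, 613.
Vertex 994 has 6 neighbors: 231, 915, 216, 236, 324, 613.
Vertex 613 has 6 neighbors: 994, 216, 305, 777, 730, 852.
6-regular, N=15; this is K(6,2), the Kneser graph.
The 3 distinct eigenvalues: [6.0, 1.0, -3.0].
ϑ = −N·λ_min/(λ_max−λ_min) = −15·(-3)/(6−(-3)) = 5.
ϑ(G) ≈ 5.00000000.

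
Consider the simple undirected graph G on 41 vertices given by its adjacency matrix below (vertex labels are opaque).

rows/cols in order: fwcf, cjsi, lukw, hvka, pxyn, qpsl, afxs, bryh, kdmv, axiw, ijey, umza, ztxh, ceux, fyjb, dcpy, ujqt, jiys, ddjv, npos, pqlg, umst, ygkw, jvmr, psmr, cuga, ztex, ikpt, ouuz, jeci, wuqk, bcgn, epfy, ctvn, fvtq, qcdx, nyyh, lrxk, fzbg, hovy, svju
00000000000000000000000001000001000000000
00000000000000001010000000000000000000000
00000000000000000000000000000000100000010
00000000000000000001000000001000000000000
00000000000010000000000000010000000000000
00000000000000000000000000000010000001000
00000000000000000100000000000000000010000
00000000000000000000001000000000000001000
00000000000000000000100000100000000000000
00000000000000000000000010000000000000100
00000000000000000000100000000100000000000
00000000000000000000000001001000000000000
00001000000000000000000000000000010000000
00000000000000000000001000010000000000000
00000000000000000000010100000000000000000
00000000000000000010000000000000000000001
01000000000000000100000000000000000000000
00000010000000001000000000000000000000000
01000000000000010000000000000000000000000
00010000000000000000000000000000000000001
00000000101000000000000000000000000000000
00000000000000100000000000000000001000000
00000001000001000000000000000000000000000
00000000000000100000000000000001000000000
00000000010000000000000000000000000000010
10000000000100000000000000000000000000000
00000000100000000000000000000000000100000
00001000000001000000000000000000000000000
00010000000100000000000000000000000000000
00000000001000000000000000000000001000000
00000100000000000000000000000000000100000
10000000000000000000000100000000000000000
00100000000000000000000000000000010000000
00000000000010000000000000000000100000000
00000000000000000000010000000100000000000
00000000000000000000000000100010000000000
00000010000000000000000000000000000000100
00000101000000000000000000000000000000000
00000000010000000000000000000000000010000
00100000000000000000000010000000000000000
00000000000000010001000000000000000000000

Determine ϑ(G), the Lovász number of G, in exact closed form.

N(ikpt) = {pxyn, ceux}, |N(ikpt)| = 2.
Vertex axiw has 2 neighbors: psmr, fzbg.
deg(fvtq) = 2; N(fvtq) = {umst, jeci}.
Vertex ujqt has 2 neighbors: cjsi, jiys.
41-vertex 2-regular graph: this is C_{41}, the 41-cycle.
spec(A) ≈ [2.0, 1.9766, 1.9068, 1.7923, 1.6359, 1.441, 1.2125, 0.9554, 0.676, 0.3808, 0.0766, -0.2294, -0.53, -0.8181, -1.0871, -1.3307, -1.543, -1.7191, -1.855, -1.9474, -1.9941] (distinct, 4 d.p.).
Lovász (edge-transitive): ϑ = −41·(-2*cos(pi/41))/((2)−(-2*cos(pi/41))) = 41*cos(pi/41)/(cos(pi/41) + 1).
≈ 20.469880 (to 6 d.p.).
Lovász sandwich 20 ≤ 41*cos(pi/41)/(cos(pi/41) + 1) ≤ 21: both strict.

41*cos(pi/41)/(cos(pi/41) + 1)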